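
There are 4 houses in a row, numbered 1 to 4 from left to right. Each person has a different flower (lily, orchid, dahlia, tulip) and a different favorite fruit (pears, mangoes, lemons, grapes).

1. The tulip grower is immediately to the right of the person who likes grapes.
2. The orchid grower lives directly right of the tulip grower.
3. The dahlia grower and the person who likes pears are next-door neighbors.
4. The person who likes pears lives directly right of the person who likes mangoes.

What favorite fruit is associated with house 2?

mangoes

The orchid grower is narrowed to house 3 or 4; consider each.
Placing it in house 4 leads to a contradiction, so it's in house 3.
From clue 2, the tulip grower must be in house 2.
Clue 1: the person who likes grapes is in house 1.
House 4 favorite fruit: only lemons fits.
From clue 4, the person who likes pears must be in house 3.
House 2's favorite fruit must be mangoes (nothing else left).
By clue 3, the dahlia grower is in house 4.
House 1's flower must be lily (nothing else left).
So: house 1 = lily/grapes, house 2 = tulip/mangoes, house 3 = orchid/pears, house 4 = dahlia/lemons.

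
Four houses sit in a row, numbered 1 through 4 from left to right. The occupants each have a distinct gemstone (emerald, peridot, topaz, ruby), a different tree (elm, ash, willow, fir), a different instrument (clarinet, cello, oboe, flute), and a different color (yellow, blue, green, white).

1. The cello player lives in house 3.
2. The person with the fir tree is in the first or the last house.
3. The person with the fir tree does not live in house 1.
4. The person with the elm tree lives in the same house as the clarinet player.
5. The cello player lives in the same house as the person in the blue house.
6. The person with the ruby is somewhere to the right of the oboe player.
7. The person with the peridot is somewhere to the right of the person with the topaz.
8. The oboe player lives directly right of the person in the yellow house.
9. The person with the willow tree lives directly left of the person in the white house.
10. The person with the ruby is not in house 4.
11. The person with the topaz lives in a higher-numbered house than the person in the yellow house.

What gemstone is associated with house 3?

Clue 1 places the cello player in house 3.
By clue 3, the person with the fir tree is in house 4.
By clue 5, the person in the blue house is in house 3.
The only gemstone still possible for house 1 is emerald.
House 4 gemstone: only peridot fits.
That leaves oboe as the instrument for house 2.
Clue 4: the person with the elm tree is in house 1.
Clue 4 places the clarinet player in house 1.
Clue 6: the person with the ruby is in house 3.
From clue 8, the person in the yellow house must be in house 1.
So house 2 gets topaz for gemstone.
So house 2 gets ash for tree.
House 3's tree must be willow (nothing else left).
That leaves flute as the instrument for house 4.
The person in the white house is in house 4 (clue 9).
That leaves green as the color for house 2.
So: house 1 = emerald/elm/clarinet/yellow, house 2 = topaz/ash/oboe/green, house 3 = ruby/willow/cello/blue, house 4 = peridot/fir/flute/white.

ruby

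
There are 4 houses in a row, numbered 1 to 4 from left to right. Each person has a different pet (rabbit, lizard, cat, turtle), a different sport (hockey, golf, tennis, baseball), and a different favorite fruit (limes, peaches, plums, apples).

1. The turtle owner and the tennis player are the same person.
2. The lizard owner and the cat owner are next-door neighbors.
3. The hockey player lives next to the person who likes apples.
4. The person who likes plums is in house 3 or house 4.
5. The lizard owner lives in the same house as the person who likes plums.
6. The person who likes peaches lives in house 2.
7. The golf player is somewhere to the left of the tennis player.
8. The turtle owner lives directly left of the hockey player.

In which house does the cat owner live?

Clue 6 places the person who likes peaches in house 2.
House 1 pet: only rabbit fits.
That leaves limes as the favorite fruit for house 1.
The lizard owner is narrowed to house 3 or 4; consider each.
Placing it in house 4 leads to a contradiction, so it's in house 3.
By clue 5, the person who likes plums is in house 3.
The only pet still possible for house 2 is turtle.
House 4 pet: only cat fits.
That leaves apples as the favorite fruit for house 4.
Clue 1: the tennis player is in house 2.
The hockey player is in house 3 (clue 3).
The golf player is in house 1 (clue 7).
House 4 sport: only baseball fits.
So: house 1 = rabbit/golf/limes, house 2 = turtle/tennis/peaches, house 3 = lizard/hockey/plums, house 4 = cat/baseball/apples.

4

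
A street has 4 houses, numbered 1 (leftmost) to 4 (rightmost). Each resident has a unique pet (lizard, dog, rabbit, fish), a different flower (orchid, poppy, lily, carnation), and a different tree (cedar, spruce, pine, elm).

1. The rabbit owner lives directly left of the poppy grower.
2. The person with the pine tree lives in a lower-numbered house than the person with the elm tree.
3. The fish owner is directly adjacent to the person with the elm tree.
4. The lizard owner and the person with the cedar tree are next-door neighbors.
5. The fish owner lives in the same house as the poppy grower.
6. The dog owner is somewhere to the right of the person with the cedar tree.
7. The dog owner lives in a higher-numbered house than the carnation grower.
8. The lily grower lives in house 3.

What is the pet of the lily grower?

Clue 8: the lily grower is in house 3.
Clue 3: the person with the elm tree is in house 3.
House 4's tree must be spruce (nothing else left).
The fish owner is narrowed to house 2 or 4; consider each.
Placing it in house 4 leads to a contradiction, so it's in house 2.
From clue 5, the poppy grower must be in house 2.
That leaves dog as the pet for house 4.
House 1 flower: only carnation fits.
The only flower still possible for house 4 is orchid.
Clue 1 places the rabbit owner in house 1.
Clue 4 places the person with the cedar tree in house 2.
That leaves lizard as the pet for house 3.
So house 1 gets pine for tree.
So: house 1 = rabbit/carnation/pine, house 2 = fish/poppy/cedar, house 3 = lizard/lily/elm, house 4 = dog/orchid/spruce.

lizard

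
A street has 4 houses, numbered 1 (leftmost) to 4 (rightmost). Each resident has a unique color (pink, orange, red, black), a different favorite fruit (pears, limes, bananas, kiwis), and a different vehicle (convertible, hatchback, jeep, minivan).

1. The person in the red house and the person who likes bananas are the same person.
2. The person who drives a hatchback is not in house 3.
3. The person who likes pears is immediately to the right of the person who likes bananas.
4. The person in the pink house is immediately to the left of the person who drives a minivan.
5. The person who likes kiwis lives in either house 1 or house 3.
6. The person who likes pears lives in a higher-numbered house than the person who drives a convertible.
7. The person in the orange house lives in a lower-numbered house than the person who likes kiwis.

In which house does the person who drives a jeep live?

Clue 7: the person who likes kiwis is in house 3.
By clue 3, the person who likes pears is in house 2.
From clue 3, the person who likes bananas must be in house 1.
Clue 6: the person who drives a convertible is in house 1.
House 4 color: only black fits.
House 4 favorite fruit: only limes fits.
Clue 1: the person in the red house is in house 1.
So house 3 gets pink for color.
The person who drives a minivan is in house 4 (clue 4).
That leaves orange as the color for house 2.
The only vehicle still possible for house 3 is jeep.
So house 2 gets hatchback for vehicle.
So: house 1 = red/bananas/convertible, house 2 = orange/pears/hatchback, house 3 = pink/kiwis/jeep, house 4 = black/limes/minivan.

3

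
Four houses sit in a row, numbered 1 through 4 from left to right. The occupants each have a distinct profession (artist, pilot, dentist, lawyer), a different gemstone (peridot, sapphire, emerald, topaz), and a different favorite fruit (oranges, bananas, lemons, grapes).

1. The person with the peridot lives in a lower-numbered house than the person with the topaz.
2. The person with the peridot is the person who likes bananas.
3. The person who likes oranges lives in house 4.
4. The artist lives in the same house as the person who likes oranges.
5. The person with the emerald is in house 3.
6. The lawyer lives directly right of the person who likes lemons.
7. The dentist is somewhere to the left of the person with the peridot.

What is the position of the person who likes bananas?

Clue 3 places the person who likes oranges in house 4.
By clue 4, the artist is in house 4.
Clue 5 places the person with the emerald in house 3.
The only gemstone still possible for house 1 is sapphire.
That leaves topaz as the gemstone for house 4.
Clue 2: the person who likes bananas is in house 2.
Clue 7 places the dentist in house 1.
The only gemstone still possible for house 2 is peridot.
The only favorite fruit still possible for house 1 is lemons.
The only favorite fruit still possible for house 3 is grapes.
Clue 6: the lawyer is in house 2.
The only profession still possible for house 3 is pilot.
So: house 1 = dentist/sapphire/lemons, house 2 = lawyer/peridot/bananas, house 3 = pilot/emerald/grapes, house 4 = artist/topaz/oranges.

2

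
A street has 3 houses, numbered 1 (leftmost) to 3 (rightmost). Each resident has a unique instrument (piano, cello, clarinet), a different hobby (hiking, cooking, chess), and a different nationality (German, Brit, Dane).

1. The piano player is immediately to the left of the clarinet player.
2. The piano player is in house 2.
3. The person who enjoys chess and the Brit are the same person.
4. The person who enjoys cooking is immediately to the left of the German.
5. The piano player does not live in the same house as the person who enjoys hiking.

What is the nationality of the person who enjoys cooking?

Dane

Clue 2: the piano player is in house 2.
That leaves cello as the instrument for house 1.
House 3 instrument: only clarinet fits.
The person who enjoys cooking is narrowed to house 1 or 2; consider each.
Placing it in house 1 leads to a contradiction, so it's in house 2.
From clue 4, the German must be in house 3.
The person who enjoys chess is in house 1 (clue 3).
By clue 3, the Brit is in house 1.
That leaves hiking as the hobby for house 3.
House 2 nationality: only Dane fits.
So: house 1 = cello/chess/Brit, house 2 = piano/cooking/Dane, house 3 = clarinet/hiking/German.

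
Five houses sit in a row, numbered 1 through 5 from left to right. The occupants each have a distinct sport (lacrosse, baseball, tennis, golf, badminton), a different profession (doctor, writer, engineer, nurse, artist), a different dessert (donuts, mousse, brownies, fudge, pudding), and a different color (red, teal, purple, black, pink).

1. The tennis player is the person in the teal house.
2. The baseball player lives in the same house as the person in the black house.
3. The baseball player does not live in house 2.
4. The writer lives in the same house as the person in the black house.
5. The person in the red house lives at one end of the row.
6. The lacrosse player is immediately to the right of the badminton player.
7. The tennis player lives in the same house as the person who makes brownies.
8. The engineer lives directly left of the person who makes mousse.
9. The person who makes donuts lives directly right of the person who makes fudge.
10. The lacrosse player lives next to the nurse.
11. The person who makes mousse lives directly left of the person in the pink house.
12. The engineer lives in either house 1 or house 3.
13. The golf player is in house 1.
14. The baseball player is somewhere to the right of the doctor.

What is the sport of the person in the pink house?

lacrosse

By clue 13, the golf player is in house 1.
The engineer is narrowed to house 1 or 3; consider each.
Placing it in house 3 leads to a contradiction, so it's in house 1.
Clue 8 places the person who makes mousse in house 2.
Clue 11 places the person in the pink house in house 3.
So house 2 gets badminton for sport.
That leaves lacrosse as the sport for house 3.
House 1 dessert: only pudding fits.
So house 3 gets fudge for dessert.
Clue 9: the person who makes donuts is in house 4.
That leaves brownies as the dessert for house 5.
So house 2 gets purple for color.
From clue 7, the tennis player must be in house 5.
The only sport still possible for house 4 is baseball.
So house 1 gets red for color.
From clue 1, the person in the teal house must be in house 5.
By clue 2, the person in the black house is in house 4.
The writer is in house 4 (clue 4).
So house 2 gets nurse for profession.
House 5's profession must be artist (nothing else left).
That leaves doctor as the profession for house 3.
So: house 1 = golf/engineer/pudding/red, house 2 = badminton/nurse/mousse/purple, house 3 = lacrosse/doctor/fudge/pink, house 4 = baseball/writer/donuts/black, house 5 = tennis/artist/brownies/teal.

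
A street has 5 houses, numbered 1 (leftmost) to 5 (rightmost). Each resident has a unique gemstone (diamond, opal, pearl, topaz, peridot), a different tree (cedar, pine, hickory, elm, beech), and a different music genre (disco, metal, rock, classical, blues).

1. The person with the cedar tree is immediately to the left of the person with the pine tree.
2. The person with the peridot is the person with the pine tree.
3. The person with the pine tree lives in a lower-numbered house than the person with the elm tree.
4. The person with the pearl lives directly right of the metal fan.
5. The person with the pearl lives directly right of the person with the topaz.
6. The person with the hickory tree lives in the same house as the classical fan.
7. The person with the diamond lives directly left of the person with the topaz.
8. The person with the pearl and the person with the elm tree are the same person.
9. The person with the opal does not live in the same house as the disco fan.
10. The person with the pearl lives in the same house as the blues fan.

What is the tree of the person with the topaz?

The person with the diamond is narrowed to house 1 or 2 or 3; consider each.
Placing it in house 1 and house 2 leads to a contradiction, so it's in house 3.
From clue 7, the person with the topaz must be in house 4.
That leaves opal as the gemstone for house 1.
House 2 gemstone: only peridot fits.
So house 5 gets pearl for gemstone.
Clue 2 places the person with the pine tree in house 2.
The metal fan is in house 4 (clue 4).
The person with the elm tree is in house 5 (clue 8).
Clue 10: the blues fan is in house 5.
Clue 1: the person with the cedar tree is in house 1.
The only tree still possible for house 3 is hickory.
House 4's tree must be beech (nothing else left).
Clue 6: the classical fan is in house 3.
The only music genre still possible for house 1 is rock.
That leaves disco as the music genre for house 2.
So: house 1 = opal/cedar/rock, house 2 = peridot/pine/disco, house 3 = diamond/hickory/classical, house 4 = topaz/beech/metal, house 5 = pearl/elm/blues.

beech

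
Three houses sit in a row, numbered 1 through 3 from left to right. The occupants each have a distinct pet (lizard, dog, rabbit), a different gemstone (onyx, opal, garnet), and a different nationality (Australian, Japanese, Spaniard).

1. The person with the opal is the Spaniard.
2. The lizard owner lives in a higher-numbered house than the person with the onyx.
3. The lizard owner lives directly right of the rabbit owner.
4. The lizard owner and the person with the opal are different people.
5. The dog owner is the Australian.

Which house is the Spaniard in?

The lizard owner is narrowed to house 2 or 3; consider each.
Placing it in house 2 leads to a contradiction, so it's in house 3.
Clue 3 places the rabbit owner in house 2.
That leaves dog as the pet for house 1.
That leaves garnet as the gemstone for house 3.
The Australian is in house 1 (clue 5).
So house 2 gets Spaniard for nationality.
So house 3 gets Japanese for nationality.
From clue 1, the person with the opal must be in house 2.
So house 1 gets onyx for gemstone.
So: house 1 = dog/onyx/Australian, house 2 = rabbit/opal/Spaniard, house 3 = lizard/garnet/Japanese.

2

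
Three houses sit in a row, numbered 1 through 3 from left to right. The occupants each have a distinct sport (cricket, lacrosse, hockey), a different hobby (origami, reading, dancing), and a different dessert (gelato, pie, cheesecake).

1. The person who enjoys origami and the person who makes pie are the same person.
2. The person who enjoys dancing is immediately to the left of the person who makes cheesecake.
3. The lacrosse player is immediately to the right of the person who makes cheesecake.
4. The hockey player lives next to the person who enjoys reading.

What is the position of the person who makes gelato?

Clue 3: the lacrosse player is in house 3.
Clue 3: the person who makes cheesecake is in house 2.
The person who enjoys dancing is in house 1 (clue 2).
House 2's hobby must be reading (nothing else left).
The only hobby still possible for house 3 is origami.
From clue 1, the person who makes pie must be in house 3.
By clue 4, the hockey player is in house 1.
House 2 sport: only cricket fits.
House 1 dessert: only gelato fits.
So: house 1 = hockey/dancing/gelato, house 2 = cricket/reading/cheesecake, house 3 = lacrosse/origami/pie.

1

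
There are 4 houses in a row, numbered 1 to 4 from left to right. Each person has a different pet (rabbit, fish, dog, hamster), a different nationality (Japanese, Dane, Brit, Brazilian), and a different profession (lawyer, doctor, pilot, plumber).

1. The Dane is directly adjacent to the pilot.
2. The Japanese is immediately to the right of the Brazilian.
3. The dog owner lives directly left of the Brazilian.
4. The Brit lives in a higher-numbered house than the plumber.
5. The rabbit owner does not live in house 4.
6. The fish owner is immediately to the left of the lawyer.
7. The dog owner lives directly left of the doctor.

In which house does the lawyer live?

House 4's pet must be hamster (nothing else left).
So house 1 gets Dane for nationality.
Clue 1: the pilot is in house 2.
House 1 profession: only plumber fits.
House 4 profession: only lawyer fits.
By clue 6, the fish owner is in house 3.
Clue 7: the dog owner is in house 2.
House 1 pet: only rabbit fits.
That leaves doctor as the profession for house 3.
Clue 3 places the Brazilian in house 3.
House 2 nationality: only Brit fits.
House 4 nationality: only Japanese fits.
So: house 1 = rabbit/Dane/plumber, house 2 = dog/Brit/pilot, house 3 = fish/Brazilian/doctor, house 4 = hamster/Japanese/lawyer.

4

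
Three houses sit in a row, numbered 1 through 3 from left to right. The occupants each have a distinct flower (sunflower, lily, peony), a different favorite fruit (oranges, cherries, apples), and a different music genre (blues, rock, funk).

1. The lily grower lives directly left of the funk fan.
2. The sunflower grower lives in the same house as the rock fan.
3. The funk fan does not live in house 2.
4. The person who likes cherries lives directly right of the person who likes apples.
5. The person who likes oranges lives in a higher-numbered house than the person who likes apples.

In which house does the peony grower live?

Clue 3 places the funk fan in house 3.
That leaves apples as the favorite fruit for house 1.
Clue 1 places the lily grower in house 2.
Clue 4: the person who likes cherries is in house 2.
House 3's flower must be peony (nothing else left).
House 3 favorite fruit: only oranges fits.
By clue 2, the rock fan is in house 1.
That leaves sunflower as the flower for house 1.
That leaves blues as the music genre for house 2.
So: house 1 = sunflower/apples/rock, house 2 = lily/cherries/blues, house 3 = peony/oranges/funk.

3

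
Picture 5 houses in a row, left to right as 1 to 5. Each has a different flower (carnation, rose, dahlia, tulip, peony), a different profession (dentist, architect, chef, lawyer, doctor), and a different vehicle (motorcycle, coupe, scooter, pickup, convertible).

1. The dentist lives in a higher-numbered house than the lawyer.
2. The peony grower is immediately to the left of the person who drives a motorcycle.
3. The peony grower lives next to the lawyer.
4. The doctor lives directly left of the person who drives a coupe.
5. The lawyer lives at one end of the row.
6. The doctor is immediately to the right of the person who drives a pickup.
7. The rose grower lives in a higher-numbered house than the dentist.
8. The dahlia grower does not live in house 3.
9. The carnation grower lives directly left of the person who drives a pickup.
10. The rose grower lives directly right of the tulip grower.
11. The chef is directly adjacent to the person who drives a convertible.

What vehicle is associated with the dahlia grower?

From clue 5, the lawyer must be in house 1.
From clue 3, the peony grower must be in house 2.
Clue 2: the person who drives a motorcycle is in house 3.
By clue 9, the person who drives a pickup is in house 2.
House 1 flower: only carnation fits.
So house 3 gets tulip for flower.
Clue 6 places the doctor in house 3.
From clue 10, the rose grower must be in house 4.
The only flower still possible for house 5 is dahlia.
From clue 4, the person who drives a coupe must be in house 4.
Clue 7 places the dentist in house 2.
Clue 11: the chef is in house 4.
The person who drives a convertible is in house 5 (clue 11).
So house 5 gets architect for profession.
House 1 vehicle: only scooter fits.
So: house 1 = carnation/lawyer/scooter, house 2 = peony/dentist/pickup, house 3 = tulip/doctor/motorcycle, house 4 = rose/chef/coupe, house 5 = dahlia/architect/convertible.

convertible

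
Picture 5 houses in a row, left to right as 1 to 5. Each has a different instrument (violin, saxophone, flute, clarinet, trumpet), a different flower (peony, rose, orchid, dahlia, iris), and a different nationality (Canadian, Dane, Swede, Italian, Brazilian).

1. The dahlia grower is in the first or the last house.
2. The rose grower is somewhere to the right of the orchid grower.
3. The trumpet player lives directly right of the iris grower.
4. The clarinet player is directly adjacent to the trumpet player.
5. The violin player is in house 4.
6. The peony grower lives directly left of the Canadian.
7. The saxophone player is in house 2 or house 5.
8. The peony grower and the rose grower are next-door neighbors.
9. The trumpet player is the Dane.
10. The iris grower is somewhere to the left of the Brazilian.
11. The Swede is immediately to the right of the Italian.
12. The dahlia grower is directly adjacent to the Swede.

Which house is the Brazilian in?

4

The violin player is in house 4 (clue 5).
House 1's nationality must be Italian (nothing else left).
By clue 11, the Swede is in house 2.
Clue 12 places the dahlia grower in house 1.
That leaves rose as the flower for house 5.
From clue 3, the trumpet player must be in house 3.
By clue 3, the iris grower is in house 2.
By clue 4, the clarinet player is in house 2.
By clue 8, the peony grower is in house 4.
That leaves flute as the instrument for house 1.
So house 5 gets saxophone for instrument.
House 3's flower must be orchid (nothing else left).
So house 3 gets Dane for nationality.
By clue 6, the Canadian is in house 5.
The only nationality still possible for house 4 is Brazilian.
So: house 1 = flute/dahlia/Italian, house 2 = clarinet/iris/Swede, house 3 = trumpet/orchid/Dane, house 4 = violin/peony/Brazilian, house 5 = saxophone/rose/Canadian.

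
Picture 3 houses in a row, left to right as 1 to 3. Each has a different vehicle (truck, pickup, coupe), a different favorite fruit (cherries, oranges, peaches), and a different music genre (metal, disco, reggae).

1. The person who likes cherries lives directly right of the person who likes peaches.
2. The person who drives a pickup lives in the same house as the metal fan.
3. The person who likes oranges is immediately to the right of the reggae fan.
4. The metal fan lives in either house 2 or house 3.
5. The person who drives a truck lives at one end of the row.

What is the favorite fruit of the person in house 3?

oranges

That leaves peaches as the favorite fruit for house 1.
The person who likes cherries is in house 2 (clue 1).
So house 3 gets oranges for favorite fruit.
By clue 3, the reggae fan is in house 2.
So house 1 gets disco for music genre.
The only music genre still possible for house 3 is metal.
From clue 2, the person who drives a pickup must be in house 3.
The only vehicle still possible for house 2 is coupe.
House 1's vehicle must be truck (nothing else left).
So: house 1 = truck/peaches/disco, house 2 = coupe/cherries/reggae, house 3 = pickup/oranges/metal.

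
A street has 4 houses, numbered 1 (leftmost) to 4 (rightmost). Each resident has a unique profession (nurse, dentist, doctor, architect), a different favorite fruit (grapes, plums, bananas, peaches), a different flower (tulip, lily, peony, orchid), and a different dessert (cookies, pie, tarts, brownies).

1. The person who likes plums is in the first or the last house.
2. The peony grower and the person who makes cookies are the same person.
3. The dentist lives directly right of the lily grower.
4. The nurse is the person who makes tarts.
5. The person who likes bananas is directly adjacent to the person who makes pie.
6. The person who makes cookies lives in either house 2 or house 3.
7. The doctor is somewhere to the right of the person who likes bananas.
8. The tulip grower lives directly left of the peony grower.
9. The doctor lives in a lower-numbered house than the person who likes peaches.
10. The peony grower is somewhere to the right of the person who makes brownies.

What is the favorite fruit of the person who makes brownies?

bananas

House 4's flower must be orchid (nothing else left).
The only dessert still possible for house 4 is tarts.
From clue 4, the nurse must be in house 4.
House 1 profession: only architect fits.
That leaves peony as the flower for house 3.
From clue 2, the person who makes cookies must be in house 3.
The tulip grower is in house 2 (clue 8).
The only flower still possible for house 1 is lily.
From clue 3, the dentist must be in house 2.
The only profession still possible for house 3 is doctor.
Clue 9 places the person who likes peaches in house 4.
House 3 favorite fruit: only grapes fits.
The only favorite fruit still possible for house 1 is plums.
The only favorite fruit still possible for house 2 is bananas.
By clue 5, the person who makes pie is in house 1.
So house 2 gets brownies for dessert.
So: house 1 = architect/plums/lily/pie, house 2 = dentist/bananas/tulip/brownies, house 3 = doctor/grapes/peony/cookies, house 4 = nurse/peaches/orchid/tarts.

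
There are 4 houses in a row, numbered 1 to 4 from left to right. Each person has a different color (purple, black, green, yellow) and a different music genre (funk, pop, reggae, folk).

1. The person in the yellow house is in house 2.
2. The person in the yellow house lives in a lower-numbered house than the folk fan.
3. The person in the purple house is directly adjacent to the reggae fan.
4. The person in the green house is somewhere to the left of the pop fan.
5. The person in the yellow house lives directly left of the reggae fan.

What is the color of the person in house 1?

Clue 1: the person in the yellow house is in house 2.
By clue 5, the reggae fan is in house 3.
House 1 music genre: only funk fits.
So house 2 gets pop for music genre.
So house 4 gets folk for music genre.
Clue 3: the person in the purple house is in house 4.
The person in the green house is in house 1 (clue 4).
House 3's color must be black (nothing else left).
So: house 1 = green/funk, house 2 = yellow/pop, house 3 = black/reggae, house 4 = purple/folk.

green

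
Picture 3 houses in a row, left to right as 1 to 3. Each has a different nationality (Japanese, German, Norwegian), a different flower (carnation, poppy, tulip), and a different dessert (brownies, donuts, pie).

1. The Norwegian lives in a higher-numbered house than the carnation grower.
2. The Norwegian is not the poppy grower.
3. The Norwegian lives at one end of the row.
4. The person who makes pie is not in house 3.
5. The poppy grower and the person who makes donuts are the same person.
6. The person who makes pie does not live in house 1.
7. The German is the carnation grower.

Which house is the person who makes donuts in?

The Norwegian is in house 3 (clue 3).
From clue 6, the person who makes pie must be in house 2.
The poppy grower is in house 1 (clue 5).
Clue 5: the person who makes donuts is in house 1.
That leaves tulip as the flower for house 3.
So house 3 gets brownies for dessert.
Clue 7: the German is in house 2.
So house 1 gets Japanese for nationality.
That leaves carnation as the flower for house 2.
So: house 1 = Japanese/poppy/donuts, house 2 = German/carnation/pie, house 3 = Norwegian/tulip/brownies.

1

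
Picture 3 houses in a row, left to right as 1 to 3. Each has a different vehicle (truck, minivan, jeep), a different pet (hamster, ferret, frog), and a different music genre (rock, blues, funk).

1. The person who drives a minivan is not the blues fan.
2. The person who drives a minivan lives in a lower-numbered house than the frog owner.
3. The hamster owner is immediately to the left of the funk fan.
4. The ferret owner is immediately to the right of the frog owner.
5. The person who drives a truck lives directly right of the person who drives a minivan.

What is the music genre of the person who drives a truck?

funk

Clue 4 places the ferret owner in house 3.
The frog owner is in house 2 (clue 4).
So house 1 gets hamster for pet.
The person who drives a minivan is in house 1 (clue 2).
The funk fan is in house 2 (clue 3).
Clue 5 places the person who drives a truck in house 2.
House 3's vehicle must be jeep (nothing else left).
Clue 1 places the blues fan in house 3.
The only music genre still possible for house 1 is rock.
So: house 1 = minivan/hamster/rock, house 2 = truck/frog/funk, house 3 = jeep/ferret/blues.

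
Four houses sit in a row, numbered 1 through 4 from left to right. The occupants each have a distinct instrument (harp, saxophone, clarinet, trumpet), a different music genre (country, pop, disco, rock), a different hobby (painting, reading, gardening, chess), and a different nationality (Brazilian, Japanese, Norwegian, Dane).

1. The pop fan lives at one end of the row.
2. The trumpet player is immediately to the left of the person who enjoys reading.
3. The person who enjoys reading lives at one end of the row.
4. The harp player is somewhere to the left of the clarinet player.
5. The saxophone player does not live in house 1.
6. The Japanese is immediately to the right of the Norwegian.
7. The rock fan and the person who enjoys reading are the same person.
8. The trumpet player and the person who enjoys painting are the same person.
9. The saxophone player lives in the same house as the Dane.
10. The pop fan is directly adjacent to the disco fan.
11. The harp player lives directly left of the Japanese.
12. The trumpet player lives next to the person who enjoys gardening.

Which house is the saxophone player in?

4

Clue 3: the person who enjoys reading is in house 4.
From clue 7, the rock fan must be in house 4.
Clue 2 places the trumpet player in house 3.
By clue 8, the person who enjoys painting is in house 3.
From clue 10, the disco fan must be in house 2.
Clue 12: the person who enjoys gardening is in house 2.
House 1 instrument: only harp fits.
That leaves pop as the music genre for house 1.
House 3's music genre must be country (nothing else left).
House 1's hobby must be chess (nothing else left).
From clue 11, the Japanese must be in house 2.
That leaves Dane as the nationality for house 4.
From clue 6, the Norwegian must be in house 1.
From clue 9, the saxophone player must be in house 4.
House 2 instrument: only clarinet fits.
House 3's nationality must be Brazilian (nothing else left).
So: house 1 = harp/pop/chess/Norwegian, house 2 = clarinet/disco/gardening/Japanese, house 3 = trumpet/country/painting/Brazilian, house 4 = saxophone/rock/reading/Dane.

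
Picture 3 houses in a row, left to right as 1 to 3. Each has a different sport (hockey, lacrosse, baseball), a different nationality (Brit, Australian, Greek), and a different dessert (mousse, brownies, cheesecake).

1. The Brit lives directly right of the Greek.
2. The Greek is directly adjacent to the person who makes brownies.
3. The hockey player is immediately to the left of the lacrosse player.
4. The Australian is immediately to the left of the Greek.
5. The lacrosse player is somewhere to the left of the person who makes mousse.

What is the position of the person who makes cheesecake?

2

The Australian is in house 1 (clue 4).
Clue 4: the Greek is in house 2.
Clue 5 places the lacrosse player in house 2.
From clue 5, the person who makes mousse must be in house 3.
House 3's sport must be baseball (nothing else left).
That leaves Brit as the nationality for house 3.
The person who makes brownies is in house 1 (clue 2).
That leaves hockey as the sport for house 1.
The only dessert still possible for house 2 is cheesecake.
So: house 1 = hockey/Australian/brownies, house 2 = lacrosse/Greek/cheesecake, house 3 = baseball/Brit/mousse.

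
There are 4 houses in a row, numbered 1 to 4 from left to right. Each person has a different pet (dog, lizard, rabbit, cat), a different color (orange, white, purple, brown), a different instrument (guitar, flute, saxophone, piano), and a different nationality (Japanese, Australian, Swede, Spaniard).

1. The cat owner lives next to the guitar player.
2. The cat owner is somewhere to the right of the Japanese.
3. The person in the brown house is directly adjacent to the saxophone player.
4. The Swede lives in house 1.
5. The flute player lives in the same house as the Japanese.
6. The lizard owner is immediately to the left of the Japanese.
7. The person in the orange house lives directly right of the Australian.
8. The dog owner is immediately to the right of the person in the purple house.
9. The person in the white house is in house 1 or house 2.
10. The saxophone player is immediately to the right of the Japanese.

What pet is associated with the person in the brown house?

Clue 4 places the Swede in house 1.
House 4 nationality: only Spaniard fits.
The only instrument still possible for house 1 is piano.
The cat owner is narrowed to house 3 or 4; consider each.
Placing it in house 4 leads to a contradiction, so it's in house 3.
Clue 2: the Japanese is in house 2.
From clue 5, the flute player must be in house 2.
Clue 6: the lizard owner is in house 1.
From clue 10, the saxophone player must be in house 3.
House 4's instrument must be guitar (nothing else left).
House 3's nationality must be Australian (nothing else left).
Clue 7 places the person in the orange house in house 4.
The only color still possible for house 2 is brown.
That leaves purple as the color for house 3.
From clue 8, the dog owner must be in house 4.
So house 2 gets rabbit for pet.
That leaves white as the color for house 1.
So: house 1 = lizard/white/piano/Swede, house 2 = rabbit/brown/flute/Japanese, house 3 = cat/purple/saxophone/Australian, house 4 = dog/orange/guitar/Spaniard.

rabbit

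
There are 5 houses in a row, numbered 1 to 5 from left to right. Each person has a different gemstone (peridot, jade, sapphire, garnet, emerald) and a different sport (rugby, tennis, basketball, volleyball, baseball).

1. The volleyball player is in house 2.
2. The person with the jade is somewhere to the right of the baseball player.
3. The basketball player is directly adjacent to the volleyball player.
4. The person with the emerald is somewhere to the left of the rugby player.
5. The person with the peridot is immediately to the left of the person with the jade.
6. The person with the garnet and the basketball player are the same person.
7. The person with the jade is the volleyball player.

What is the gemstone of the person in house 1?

peridot

Clue 1 places the volleyball player in house 2.
From clue 7, the person with the jade must be in house 2.
That leaves sapphire as the gemstone for house 5.
The baseball player is in house 1 (clue 2).
The person with the peridot is in house 1 (clue 5).
The only gemstone still possible for house 3 is garnet.
House 4's gemstone must be emerald (nothing else left).
By clue 4, the rugby player is in house 5.
House 3 sport: only basketball fits.
So house 4 gets tennis for sport.
So: house 1 = peridot/baseball, house 2 = jade/volleyball, house 3 = garnet/basketball, house 4 = emerald/tennis, house 5 = sapphire/rugby.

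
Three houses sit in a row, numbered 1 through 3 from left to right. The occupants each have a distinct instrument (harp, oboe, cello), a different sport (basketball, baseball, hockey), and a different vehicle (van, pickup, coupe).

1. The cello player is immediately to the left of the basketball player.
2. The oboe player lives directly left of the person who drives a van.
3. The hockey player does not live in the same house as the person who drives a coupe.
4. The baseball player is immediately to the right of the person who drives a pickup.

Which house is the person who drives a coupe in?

House 3 instrument: only harp fits.
That leaves hockey as the sport for house 1.
House 1's vehicle must be pickup (nothing else left).
Clue 4: the baseball player is in house 2.
House 3 sport: only basketball fits.
The cello player is in house 2 (clue 1).
House 1's instrument must be oboe (nothing else left).
Clue 2 places the person who drives a van in house 2.
That leaves coupe as the vehicle for house 3.
So: house 1 = oboe/hockey/pickup, house 2 = cello/baseball/van, house 3 = harp/basketball/coupe.

3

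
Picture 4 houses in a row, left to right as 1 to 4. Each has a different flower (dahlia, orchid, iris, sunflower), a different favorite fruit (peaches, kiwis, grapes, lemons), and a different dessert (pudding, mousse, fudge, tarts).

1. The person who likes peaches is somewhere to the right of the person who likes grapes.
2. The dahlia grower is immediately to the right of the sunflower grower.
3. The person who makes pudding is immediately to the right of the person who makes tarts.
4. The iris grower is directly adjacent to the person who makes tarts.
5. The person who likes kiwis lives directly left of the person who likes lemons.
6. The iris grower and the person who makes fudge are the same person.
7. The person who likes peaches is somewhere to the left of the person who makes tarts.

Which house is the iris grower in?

2

Clue 7 places the person who likes peaches in house 2.
Clue 7: the person who makes tarts is in house 3.
House 4 favorite fruit: only lemons fits.
By clue 1, the person who likes grapes is in house 1.
Clue 3 places the person who makes pudding in house 4.
From clue 5, the person who likes kiwis must be in house 3.
So house 1 gets mousse for dessert.
The only dessert still possible for house 2 is fudge.
Clue 6: the iris grower is in house 2.
From clue 2, the dahlia grower must be in house 4.
By clue 2, the sunflower grower is in house 3.
The only flower still possible for house 1 is orchid.
So: house 1 = orchid/grapes/mousse, house 2 = iris/peaches/fudge, house 3 = sunflower/kiwis/tarts, house 4 = dahlia/lemons/pudding.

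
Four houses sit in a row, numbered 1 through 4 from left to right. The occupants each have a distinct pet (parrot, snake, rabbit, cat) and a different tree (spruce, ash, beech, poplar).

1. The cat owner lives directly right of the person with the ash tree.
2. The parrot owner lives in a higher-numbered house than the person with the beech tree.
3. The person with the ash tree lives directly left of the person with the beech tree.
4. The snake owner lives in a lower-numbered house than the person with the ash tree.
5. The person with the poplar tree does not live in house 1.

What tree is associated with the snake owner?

By clue 4, the snake owner is in house 1.
Clue 4: the person with the ash tree is in house 2.
That leaves spruce as the tree for house 1.
That leaves beech as the tree for house 3.
House 4's tree must be poplar (nothing else left).
Clue 1 places the cat owner in house 3.
By clue 2, the parrot owner is in house 4.
That leaves rabbit as the pet for house 2.
So: house 1 = snake/spruce, house 2 = rabbit/ash, house 3 = cat/beech, house 4 = parrot/poplar.

spruce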